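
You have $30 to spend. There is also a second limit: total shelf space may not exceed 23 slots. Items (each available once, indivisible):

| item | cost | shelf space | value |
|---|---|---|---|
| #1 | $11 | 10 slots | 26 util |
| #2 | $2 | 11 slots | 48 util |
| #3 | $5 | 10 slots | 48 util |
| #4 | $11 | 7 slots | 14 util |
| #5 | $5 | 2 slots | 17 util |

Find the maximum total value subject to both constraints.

113 util

Feasible sets respecting both limits:
- #2+#3+#5: cost 12, shelf space 23, value 113
- #2+#3: cost 7, shelf space 21, value 96
- #1+#2+#5: cost 18, shelf space 23, value 91
- #1+#3+#5: cost 21, shelf space 22, value 91
Best: 113 util.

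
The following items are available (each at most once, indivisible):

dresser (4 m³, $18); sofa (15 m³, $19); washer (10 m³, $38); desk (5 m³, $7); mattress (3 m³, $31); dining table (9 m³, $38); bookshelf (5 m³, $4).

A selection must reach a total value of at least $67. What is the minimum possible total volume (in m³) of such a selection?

Subsets with value ≥ 67, sorted by total volume:
- mattress+dining table: volume 12, value 69
- washer+mattress: volume 13, value 69
- dresser+mattress+dining table: volume 16, value 87
Minimum volume: 12 m³.

12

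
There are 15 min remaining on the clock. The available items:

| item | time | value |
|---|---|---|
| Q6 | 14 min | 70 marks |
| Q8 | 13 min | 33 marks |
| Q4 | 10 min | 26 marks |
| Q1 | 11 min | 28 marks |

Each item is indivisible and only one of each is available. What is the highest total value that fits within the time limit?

70 marks

Check high-value combinations within 15 min:
- Q6: time 14, value 70
- Q8: time 13, value 33
- Q1: time 11, value 28
- Q4: time 10, value 26
Best: 70 marks.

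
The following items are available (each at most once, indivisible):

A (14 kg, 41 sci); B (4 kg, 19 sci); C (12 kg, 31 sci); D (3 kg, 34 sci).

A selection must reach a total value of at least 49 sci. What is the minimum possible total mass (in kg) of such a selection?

7

Subsets with value ≥ 49, sorted by total mass:
- B+D: mass 7, value 53
- C+D: mass 15, value 65
- B+C: mass 16, value 50
- A+D: mass 17, value 75
Minimum mass: 7 kg.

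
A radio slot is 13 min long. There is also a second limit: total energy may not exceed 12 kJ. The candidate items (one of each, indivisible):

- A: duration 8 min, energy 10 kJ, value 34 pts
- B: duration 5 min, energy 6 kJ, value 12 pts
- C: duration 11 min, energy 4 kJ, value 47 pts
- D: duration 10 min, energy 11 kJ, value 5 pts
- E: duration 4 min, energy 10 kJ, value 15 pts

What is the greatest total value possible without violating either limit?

Feasible sets respecting both limits:
- C: duration 11, energy 4, value 47
- A: duration 8, energy 10, value 34
- E: duration 4, energy 10, value 15
- B: duration 5, energy 6, value 12
Best: 47 pts.

47 pts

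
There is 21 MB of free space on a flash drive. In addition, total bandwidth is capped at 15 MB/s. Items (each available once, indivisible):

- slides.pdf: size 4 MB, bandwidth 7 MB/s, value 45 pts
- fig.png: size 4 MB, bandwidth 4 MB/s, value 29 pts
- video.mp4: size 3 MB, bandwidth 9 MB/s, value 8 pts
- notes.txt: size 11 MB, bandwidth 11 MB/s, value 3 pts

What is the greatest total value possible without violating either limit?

74 pts

Feasible sets respecting both limits:
- slides.pdf+fig.png: size 8, bandwidth 11, value 74
- slides.pdf: size 4, bandwidth 7, value 45
- fig.png+video.mp4: size 7, bandwidth 13, value 37
- fig.png+notes.txt: size 15, bandwidth 15, value 32
Best: 74 pts.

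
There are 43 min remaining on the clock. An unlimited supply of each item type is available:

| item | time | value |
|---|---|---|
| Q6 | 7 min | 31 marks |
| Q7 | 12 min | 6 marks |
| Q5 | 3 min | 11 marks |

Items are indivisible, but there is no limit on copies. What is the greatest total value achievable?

186 marks

Best value-per-unit is Q6 at 31/7, and filling with it alone uses time 6×7=42. No mix of the others beats 6×31 = 186.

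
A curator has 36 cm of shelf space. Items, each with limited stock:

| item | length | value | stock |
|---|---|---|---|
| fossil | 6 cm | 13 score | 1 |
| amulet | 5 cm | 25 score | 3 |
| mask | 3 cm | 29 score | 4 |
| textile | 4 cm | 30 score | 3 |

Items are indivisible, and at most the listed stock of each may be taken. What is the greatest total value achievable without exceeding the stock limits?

Best selections within length 36 and stock limits:
- 2×amulet + 4×mask + 3×textile: length 34, value 256
- 3×amulet + 3×mask + 3×textile: length 36, value 252
- 3×amulet + 4×mask + 2×textile: length 35, value 251
- 1×fossil + 1×amulet + 4×mask + 3×textile: length 35, value 244
Best: 256 score.

256 score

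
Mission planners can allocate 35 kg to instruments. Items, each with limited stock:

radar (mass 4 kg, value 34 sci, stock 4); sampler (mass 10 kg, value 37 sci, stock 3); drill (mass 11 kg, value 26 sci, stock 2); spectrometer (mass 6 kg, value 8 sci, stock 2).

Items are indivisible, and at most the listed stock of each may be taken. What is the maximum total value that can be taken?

Best selections within mass 35 and stock limits:
- 4×radar + 1×sampler + 1×spectrometer: mass 32, value 181
- 3×radar + 2×sampler: mass 32, value 176
- 4×radar + 1×sampler: mass 26, value 173
Best: 181 sci.

181 sci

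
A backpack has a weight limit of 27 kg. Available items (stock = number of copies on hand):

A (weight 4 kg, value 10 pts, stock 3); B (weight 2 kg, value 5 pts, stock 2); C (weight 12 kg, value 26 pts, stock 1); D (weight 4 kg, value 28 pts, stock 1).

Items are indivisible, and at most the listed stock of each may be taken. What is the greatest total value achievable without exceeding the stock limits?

79 pts

Top feasible selections:
- 2×A + 1×B + 1×C + 1×D: weight 26, value 79
- 1×A + 2×B + 1×C + 1×D: weight 24, value 74
- 2×A + 1×C + 1×D: weight 24, value 74
Best: 79 pts.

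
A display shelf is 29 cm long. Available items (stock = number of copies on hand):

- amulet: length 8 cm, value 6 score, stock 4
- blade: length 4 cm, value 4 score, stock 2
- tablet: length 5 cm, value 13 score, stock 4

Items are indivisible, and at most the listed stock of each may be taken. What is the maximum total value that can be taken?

Best selections within length 29 and stock limits:
- 2×blade + 4×tablet: length 28, value 60
- 1×amulet + 4×tablet: length 28, value 58
- 1×blade + 4×tablet: length 24, value 56
Best: 60 score.

60 score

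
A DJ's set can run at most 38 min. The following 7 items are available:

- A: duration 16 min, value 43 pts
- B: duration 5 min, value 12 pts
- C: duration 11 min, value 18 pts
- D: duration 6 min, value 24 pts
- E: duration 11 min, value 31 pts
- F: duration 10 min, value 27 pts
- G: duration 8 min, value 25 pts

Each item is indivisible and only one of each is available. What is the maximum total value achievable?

This is a 0/1 knapsack; check combinations near the capacity.
- A+B+D+E: duration 16+5+6+11=38, value 43+12+24+31=110
- D+E+F+G: duration 6+11+10+8=35, value 24+31+27+25=107
- A+B+D+F: duration 16+5+6+10=37, value 43+12+24+27=106
- A+B+D+G: duration 16+5+6+8=35, value 43+12+24+25=104
Best: 110 pts.

110 pts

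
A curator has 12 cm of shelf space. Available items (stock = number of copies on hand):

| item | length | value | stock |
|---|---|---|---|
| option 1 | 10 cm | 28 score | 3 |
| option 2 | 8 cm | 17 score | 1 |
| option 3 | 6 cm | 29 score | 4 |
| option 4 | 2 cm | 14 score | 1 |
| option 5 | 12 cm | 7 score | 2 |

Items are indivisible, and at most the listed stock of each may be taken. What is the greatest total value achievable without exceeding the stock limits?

Top feasible selections:
- 2×option 3: length 12, value 58
- 1×option 3 + 1×option 4: length 8, value 43
Best: 58 score.

58 score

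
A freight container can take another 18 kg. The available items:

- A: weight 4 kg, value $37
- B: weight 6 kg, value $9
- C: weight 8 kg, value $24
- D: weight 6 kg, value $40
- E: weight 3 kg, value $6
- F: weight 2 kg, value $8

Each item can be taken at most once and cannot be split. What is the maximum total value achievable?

This is a 0/1 knapsack; check combinations near the capacity.
- A+C+D: weight 4+8+6=18, value 37+24+40=101
- A+B+D+F: weight 4+6+6+2=18, value 37+9+40+8=94
- A+D+E+F: weight 4+6+3+2=15, value 37+40+6+8=91
Best: $101.

$101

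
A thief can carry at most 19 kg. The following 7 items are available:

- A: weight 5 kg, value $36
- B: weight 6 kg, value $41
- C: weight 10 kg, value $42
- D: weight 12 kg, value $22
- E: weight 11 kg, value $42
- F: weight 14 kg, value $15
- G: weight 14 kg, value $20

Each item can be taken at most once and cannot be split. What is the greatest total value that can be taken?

$83

Check high-value combinations within 19 kg:
- B+C: weight 6+10=16, value 41+42=83
- B+E: weight 6+11=17, value 41+42=83
- A+C: weight 5+10=15, value 36+42=78
- A+E: weight 5+11=16, value 36+42=78
- A+B: weight 5+6=11, value 36+41=77
Best: $83.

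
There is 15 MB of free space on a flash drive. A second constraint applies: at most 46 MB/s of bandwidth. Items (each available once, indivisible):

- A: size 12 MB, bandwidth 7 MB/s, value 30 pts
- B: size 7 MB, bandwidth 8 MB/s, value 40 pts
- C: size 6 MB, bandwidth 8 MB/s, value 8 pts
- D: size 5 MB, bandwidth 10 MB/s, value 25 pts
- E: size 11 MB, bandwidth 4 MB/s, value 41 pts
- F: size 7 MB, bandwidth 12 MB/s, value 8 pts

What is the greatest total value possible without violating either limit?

65 pts

Feasible sets respecting both limits:
- B+D: size 12, bandwidth 18, value 65
- B+C: size 13, bandwidth 16, value 48
- B+F: size 14, bandwidth 20, value 48
Best: 65 pts.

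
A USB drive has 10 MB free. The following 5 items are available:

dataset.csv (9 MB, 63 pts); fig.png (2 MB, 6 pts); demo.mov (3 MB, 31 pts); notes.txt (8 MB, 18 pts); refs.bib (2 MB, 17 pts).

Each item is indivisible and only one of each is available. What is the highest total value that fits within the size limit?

Check high-value combinations within 10 MB:
- dataset.csv: size 9, value 63
- fig.png+demo.mov+refs.bib: size 2+3+2=7, value 6+31+17=54
- demo.mov+refs.bib: size 3+2=5, value 31+17=48
- fig.png+demo.mov: size 2+3=5, value 6+31=37
- notes.txt+refs.bib: size 8+2=10, value 18+17=35
Best: 63 pts.

63 pts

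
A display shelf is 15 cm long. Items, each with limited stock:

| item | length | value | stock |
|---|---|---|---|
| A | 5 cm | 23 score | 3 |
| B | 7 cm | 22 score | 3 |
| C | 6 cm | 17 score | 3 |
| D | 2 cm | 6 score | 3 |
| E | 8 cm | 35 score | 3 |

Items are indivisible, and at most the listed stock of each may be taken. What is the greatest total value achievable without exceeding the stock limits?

69 score

Top feasible selections:
- 3×A: length 15, value 69
- 1×A + 1×D + 1×E: length 15, value 64
Best: 69 score.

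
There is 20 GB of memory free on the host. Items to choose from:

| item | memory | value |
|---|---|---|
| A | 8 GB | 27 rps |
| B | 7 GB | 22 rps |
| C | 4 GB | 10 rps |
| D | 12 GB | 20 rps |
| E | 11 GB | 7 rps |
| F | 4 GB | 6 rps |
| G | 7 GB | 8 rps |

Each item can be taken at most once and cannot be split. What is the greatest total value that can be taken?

59 rps

Check high-value combinations within 20 GB:
- A+B+C: memory 8+7+4=19, value 27+22+10=59
- A+B+F: memory 8+7+4=19, value 27+22+6=55
- A+B: memory 8+7=15, value 27+22=49
- A+D: memory 8+12=20, value 27+20=47
Best: 59 rps.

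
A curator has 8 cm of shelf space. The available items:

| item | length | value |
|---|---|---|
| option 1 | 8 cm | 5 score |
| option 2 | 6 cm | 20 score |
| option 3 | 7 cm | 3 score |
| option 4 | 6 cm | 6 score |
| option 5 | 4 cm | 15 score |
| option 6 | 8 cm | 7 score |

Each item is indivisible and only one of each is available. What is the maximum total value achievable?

20 score

This is a 0/1 knapsack; check combinations near the capacity.
- option 2: length 6, value 20
- option 5: length 4, value 15
- option 6: length 8, value 7
- option 4: length 6, value 6
Best: 20 score.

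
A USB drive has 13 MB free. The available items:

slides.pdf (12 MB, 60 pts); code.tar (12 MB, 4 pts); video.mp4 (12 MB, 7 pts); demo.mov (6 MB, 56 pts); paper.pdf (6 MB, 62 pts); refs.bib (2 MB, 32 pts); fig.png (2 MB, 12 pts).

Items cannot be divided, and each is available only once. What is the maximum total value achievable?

118 pts

Check high-value combinations within 13 MB:
- demo.mov+paper.pdf: size 6+6=12, value 56+62=118
- paper.pdf+refs.bib+fig.png: size 6+2+2=10, value 62+32+12=106
- demo.mov+refs.bib+fig.png: size 6+2+2=10, value 56+32+12=100
- paper.pdf+refs.bib: size 6+2=8, value 62+32=94
Best: 118 pts.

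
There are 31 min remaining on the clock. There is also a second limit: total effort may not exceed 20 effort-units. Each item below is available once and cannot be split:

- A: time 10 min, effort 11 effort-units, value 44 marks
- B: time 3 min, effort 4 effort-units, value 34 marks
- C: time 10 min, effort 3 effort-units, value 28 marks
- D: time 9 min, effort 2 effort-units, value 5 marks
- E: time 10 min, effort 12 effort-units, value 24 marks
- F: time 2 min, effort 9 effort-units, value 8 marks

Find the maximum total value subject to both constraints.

Feasible sets respecting both limits:
- A+B+C: time 23, effort 18, value 106
- B+C+E: time 23, effort 19, value 86
- A+B+D: time 22, effort 17, value 83
- A+B: time 13, effort 15, value 78
Best: 106 marks.

106 marks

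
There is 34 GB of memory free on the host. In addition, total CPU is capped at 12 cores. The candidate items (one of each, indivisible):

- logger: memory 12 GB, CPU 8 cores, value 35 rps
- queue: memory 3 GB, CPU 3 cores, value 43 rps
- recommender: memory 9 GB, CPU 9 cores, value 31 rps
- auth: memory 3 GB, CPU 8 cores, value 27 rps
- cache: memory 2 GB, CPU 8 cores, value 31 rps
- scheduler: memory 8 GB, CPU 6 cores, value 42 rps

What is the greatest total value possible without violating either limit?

85 rps

Feasible sets respecting both limits:
- queue+scheduler: memory 11, CPU 9, value 85
- logger+queue: memory 15, CPU 11, value 78
- queue+recommender: memory 12, CPU 12, value 74
- queue+cache: memory 5, CPU 11, value 74
Best: 85 rps.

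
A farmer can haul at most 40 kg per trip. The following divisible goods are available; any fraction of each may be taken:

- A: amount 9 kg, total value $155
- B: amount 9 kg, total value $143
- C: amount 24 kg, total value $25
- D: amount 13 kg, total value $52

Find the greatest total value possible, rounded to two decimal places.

359.38

Take in order of value per unit:
- A (155/9 per unit): all 9 → value 155, running total 155.00
- B (143/9 per unit): all 9 → value 143, running total 298.00
- D (52/13 per unit): all 13 → value 52, running total 350.00
- C (25/24 per unit): 9 of 24 → value 9×25/24 = 9.3750, running total 359.38
Total 359.38.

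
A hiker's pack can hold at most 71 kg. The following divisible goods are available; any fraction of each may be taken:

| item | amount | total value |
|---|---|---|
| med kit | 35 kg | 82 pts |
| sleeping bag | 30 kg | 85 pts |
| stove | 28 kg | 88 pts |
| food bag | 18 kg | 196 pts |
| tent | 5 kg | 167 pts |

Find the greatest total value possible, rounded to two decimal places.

507.67

Take in order of value per unit:
- tent (167/5 per unit): all 5 → value 167, running total 167.00
- food bag (196/18 per unit): all 18 → value 196, running total 363.00
- stove (88/28 per unit): all 28 → value 88, running total 451.00
- sleeping bag (85/30 per unit): 20 of 30 → value 20×85/30 = 56.6667, running total 507.67
Total 507.67.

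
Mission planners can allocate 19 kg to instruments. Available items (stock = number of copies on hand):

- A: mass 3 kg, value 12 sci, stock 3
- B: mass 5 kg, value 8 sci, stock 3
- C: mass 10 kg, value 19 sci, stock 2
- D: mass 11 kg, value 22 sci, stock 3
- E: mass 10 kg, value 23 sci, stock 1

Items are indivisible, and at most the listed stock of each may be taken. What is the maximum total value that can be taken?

59 sci

Best selections within mass 19 and stock limits:
- 3×A + 1×E: mass 19, value 59
- 3×A + 1×C: mass 19, value 55
- 3×A + 2×B: mass 19, value 52
- 2×A + 1×E: mass 16, value 47
Best: 59 sci.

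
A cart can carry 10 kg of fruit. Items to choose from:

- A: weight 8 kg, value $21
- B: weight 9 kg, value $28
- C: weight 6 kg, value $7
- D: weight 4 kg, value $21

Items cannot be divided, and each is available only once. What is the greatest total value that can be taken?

Check high-value combinations within 10 kg:
- B: weight 9, value 28
- C+D: weight 6+4=10, value 7+21=28
- D: weight 4, value 21
- A: weight 8, value 21
- C: weight 6, value 7
Best: $28.

$28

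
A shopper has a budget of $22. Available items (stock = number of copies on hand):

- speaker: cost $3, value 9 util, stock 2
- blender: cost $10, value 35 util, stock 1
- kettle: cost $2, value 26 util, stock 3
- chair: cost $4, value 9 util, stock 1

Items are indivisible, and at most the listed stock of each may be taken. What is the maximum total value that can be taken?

131 util

Top feasible selections:
- 2×speaker + 1×blender + 3×kettle: cost 22, value 131
- 1×speaker + 1×blender + 3×kettle: cost 19, value 122
- 1×blender + 3×kettle + 1×chair: cost 20, value 122
- 1×blender + 3×kettle: cost 16, value 113
Best: 131 util.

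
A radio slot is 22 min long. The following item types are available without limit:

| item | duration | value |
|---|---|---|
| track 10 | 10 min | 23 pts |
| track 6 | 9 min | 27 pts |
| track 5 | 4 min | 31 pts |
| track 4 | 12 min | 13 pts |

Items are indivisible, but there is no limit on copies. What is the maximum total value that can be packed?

155 pts

Best value-per-unit is track 5 at 31/4, and filling with it alone uses duration 5×4=20. No mix of the others beats 5×31 = 155.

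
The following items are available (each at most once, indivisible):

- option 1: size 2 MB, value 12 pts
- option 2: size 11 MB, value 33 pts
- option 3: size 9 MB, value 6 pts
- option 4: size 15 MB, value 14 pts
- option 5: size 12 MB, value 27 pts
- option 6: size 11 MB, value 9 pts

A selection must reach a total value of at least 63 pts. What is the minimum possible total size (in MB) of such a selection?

Subsets with value ≥ 63, sorted by total size:
- option 1+option 2+option 5: size 25, value 72
- option 2+option 3+option 5: size 32, value 66
- option 1+option 2+option 3+option 5: size 34, value 78
- option 2+option 5+option 6: size 34, value 69
Minimum size: 25 MB.

25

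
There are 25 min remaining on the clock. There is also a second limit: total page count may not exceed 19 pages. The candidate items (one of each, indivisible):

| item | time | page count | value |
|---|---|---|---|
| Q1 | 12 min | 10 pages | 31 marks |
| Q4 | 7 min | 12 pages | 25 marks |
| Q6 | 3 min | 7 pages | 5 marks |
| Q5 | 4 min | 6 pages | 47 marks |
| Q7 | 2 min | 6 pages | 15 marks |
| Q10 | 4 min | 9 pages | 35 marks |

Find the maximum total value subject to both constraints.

Feasible sets respecting both limits:
- Q5+Q10: time 8, page count 15, value 82
- Q1+Q5: time 16, page count 16, value 78
- Q4+Q5: time 11, page count 18, value 72
- Q6+Q5+Q7: time 9, page count 19, value 67
Best: 82 marks.

82 marks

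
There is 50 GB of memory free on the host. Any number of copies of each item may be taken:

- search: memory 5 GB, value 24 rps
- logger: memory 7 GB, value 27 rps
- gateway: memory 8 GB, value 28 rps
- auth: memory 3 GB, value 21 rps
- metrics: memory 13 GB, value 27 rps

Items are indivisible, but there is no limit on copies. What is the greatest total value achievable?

339 rps

Best value-per-unit is auth at 21/3; filling with it alone gives 16×21 = 336.
Optimal mix: 1×search + 15×auth → memory 50, value 339.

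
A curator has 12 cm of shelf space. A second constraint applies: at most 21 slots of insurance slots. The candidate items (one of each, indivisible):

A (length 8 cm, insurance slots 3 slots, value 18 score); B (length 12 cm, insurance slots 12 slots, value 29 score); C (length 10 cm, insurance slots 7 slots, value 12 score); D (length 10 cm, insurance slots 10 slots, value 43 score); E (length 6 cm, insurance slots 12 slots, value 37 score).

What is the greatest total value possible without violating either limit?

43 score

Feasible sets respecting both limits:
- D: length 10, insurance slots 10, value 43
- E: length 6, insurance slots 12, value 37
- B: length 12, insurance slots 12, value 29
Best: 43 score.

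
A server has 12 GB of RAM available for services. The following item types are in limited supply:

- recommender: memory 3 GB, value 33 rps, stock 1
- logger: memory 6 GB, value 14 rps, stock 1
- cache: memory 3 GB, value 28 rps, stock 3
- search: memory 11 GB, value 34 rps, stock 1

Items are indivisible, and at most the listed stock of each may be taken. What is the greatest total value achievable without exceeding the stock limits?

Top feasible selections:
- 1×recommender + 3×cache: memory 12, value 117
- 1×recommender + 2×cache: memory 9, value 89
- 3×cache: memory 9, value 84
- 1×recommender + 1×logger + 1×cache: memory 12, value 75
Best: 117 rps.

117 rps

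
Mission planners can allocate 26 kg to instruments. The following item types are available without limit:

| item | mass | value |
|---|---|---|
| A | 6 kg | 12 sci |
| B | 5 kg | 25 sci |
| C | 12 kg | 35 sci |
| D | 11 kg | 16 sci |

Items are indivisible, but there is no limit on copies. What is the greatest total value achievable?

Best value-per-unit is B at 25/5, and filling with it alone uses mass 5×5=25. No mix of the others beats 5×25 = 125.

125 sci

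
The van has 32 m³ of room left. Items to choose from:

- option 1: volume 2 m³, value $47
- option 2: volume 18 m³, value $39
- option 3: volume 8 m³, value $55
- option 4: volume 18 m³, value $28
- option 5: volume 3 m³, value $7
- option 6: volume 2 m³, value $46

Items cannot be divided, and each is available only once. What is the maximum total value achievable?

Check high-value combinations within 32 m³:
- option 1+option 2+option 3+option 6: volume 2+18+8+2=30, value 47+39+55+46=187
- option 1+option 3+option 4+option 6: volume 2+8+18+2=30, value 47+55+28+46=176
- option 1+option 3+option 5+option 6: volume 2+8+3+2=15, value 47+55+7+46=155
Best: $187.

$187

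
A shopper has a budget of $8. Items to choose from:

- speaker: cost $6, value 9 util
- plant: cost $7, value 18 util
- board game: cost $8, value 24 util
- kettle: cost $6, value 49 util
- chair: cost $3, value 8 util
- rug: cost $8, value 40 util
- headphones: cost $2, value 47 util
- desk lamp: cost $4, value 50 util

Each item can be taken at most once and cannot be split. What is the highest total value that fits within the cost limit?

Check high-value combinations within $8:
- headphones+desk lamp: cost 2+4=6, value 47+50=97
- kettle+headphones: cost 6+2=8, value 49+47=96
- chair+desk lamp: cost 3+4=7, value 8+50=58
Best: 97 util.

97 util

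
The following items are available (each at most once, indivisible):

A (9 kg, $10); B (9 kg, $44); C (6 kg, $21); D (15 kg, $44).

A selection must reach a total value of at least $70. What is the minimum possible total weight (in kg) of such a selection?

24

Subsets with value ≥ 70, sorted by total weight:
- B+D: weight 24, value 88
- A+B+C: weight 24, value 75
- B+C+D: weight 30, value 109
Minimum weight: 24 kg.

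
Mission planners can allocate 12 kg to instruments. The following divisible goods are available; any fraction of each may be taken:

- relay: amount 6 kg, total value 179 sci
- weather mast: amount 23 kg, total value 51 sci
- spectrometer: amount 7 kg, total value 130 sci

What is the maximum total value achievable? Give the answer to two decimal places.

Take in order of value per unit:
- relay (179/6 per unit): all 6 → value 179, running total 179.00
- spectrometer (130/7 per unit): 6 of 7 → value 6×130/7 = 111.4286, running total 290.43
Total 290.43.

290.43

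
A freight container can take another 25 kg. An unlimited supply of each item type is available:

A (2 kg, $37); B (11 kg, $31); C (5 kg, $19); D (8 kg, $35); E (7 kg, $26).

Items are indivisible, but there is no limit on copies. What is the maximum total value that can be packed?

Best value-per-unit is A at 37/2, and filling with it alone uses weight 12×2=24. No mix of the others beats 12×37 = 444.

$444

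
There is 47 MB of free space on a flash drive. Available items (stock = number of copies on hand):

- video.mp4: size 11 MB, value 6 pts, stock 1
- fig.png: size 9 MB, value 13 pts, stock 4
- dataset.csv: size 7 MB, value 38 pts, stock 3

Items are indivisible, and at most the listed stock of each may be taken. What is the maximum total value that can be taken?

Top feasible selections:
- 2×fig.png + 3×dataset.csv: size 39, value 140
- 1×video.mp4 + 1×fig.png + 3×dataset.csv: size 41, value 133
Best: 140 pts.

140 pts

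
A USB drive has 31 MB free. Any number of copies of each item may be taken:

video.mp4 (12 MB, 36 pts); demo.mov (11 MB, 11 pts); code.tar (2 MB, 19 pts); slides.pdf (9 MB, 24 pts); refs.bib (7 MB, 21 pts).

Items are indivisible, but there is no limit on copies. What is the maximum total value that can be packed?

Best value-per-unit is code.tar at 19/2, and filling with it alone uses size 15×2=30. No mix of the others beats 15×19 = 285.

285 pts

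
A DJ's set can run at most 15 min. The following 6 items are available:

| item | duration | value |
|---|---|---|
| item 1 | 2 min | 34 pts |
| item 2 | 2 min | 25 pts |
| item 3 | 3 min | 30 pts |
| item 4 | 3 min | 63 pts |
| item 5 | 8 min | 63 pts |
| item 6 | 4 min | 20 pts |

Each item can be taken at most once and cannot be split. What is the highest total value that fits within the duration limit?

185 pts

Check high-value combinations within 15 min:
- item 1+item 2+item 4+item 5: duration 2+2+3+8=15, value 34+25+63+63=185
- item 1+item 2+item 3+item 4+item 6: duration 2+2+3+3+4=14, value 34+25+30+63+20=172
- item 1+item 4+item 5: duration 2+3+8=13, value 34+63+63=160
- item 3+item 4+item 5: duration 3+3+8=14, value 30+63+63=156
Best: 185 pts.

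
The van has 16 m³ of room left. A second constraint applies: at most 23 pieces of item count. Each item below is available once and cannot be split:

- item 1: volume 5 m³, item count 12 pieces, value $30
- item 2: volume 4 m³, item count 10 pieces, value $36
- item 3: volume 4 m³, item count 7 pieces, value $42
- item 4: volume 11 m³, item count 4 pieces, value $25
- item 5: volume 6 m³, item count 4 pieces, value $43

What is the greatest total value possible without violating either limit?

Feasible sets respecting both limits:
- item 2+item 3+item 5: volume 14, item count 21, value 121
- item 1+item 3+item 5: volume 15, item count 23, value 115
- item 3+item 5: volume 10, item count 11, value 85
Best: $121.

$121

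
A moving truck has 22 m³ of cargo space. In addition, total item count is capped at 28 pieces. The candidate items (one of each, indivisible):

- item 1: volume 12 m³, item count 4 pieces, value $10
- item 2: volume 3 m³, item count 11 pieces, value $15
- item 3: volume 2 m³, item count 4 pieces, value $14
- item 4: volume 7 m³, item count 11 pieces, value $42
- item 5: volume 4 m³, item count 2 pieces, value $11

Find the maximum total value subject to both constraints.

$82

Feasible sets respecting both limits:
- item 2+item 3+item 4+item 5: volume 16, item count 28, value 82
- item 2+item 3+item 4: volume 12, item count 26, value 71
- item 2+item 4+item 5: volume 14, item count 24, value 68
- item 1+item 2+item 4: volume 22, item count 26, value 67
Best: $82.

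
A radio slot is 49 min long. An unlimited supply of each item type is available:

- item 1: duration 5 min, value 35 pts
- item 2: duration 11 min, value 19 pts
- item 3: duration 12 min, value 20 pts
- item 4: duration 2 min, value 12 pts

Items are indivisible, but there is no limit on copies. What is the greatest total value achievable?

339 pts

Best value-per-unit is item 1 at 35/5; filling with it alone gives 9×35 = 315.
Optimal mix: 9×item 1 + 2×item 4 → duration 49, value 339.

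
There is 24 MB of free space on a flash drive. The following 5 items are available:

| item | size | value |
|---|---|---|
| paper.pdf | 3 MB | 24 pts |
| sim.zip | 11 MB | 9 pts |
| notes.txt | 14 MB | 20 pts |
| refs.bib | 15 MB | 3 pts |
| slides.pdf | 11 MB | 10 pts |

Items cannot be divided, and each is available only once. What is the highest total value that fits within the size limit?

This is a 0/1 knapsack; check combinations near the capacity.
- paper.pdf+notes.txt: size 3+14=17, value 24+20=44
- paper.pdf+slides.pdf: size 3+11=14, value 24+10=34
- paper.pdf+sim.zip: size 3+11=14, value 24+9=33
- paper.pdf+refs.bib: size 3+15=18, value 24+3=27
- paper.pdf: size 3, value 24
Best: 44 pts.

44 pts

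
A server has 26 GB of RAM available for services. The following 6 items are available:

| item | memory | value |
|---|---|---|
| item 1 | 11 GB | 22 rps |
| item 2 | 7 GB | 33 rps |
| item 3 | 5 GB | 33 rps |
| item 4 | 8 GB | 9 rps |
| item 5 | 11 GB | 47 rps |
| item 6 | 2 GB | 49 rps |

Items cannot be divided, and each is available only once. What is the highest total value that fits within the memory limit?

Check high-value combinations within 26 GB:
- item 2+item 3+item 5+item 6: memory 7+5+11+2=25, value 33+33+47+49=162
- item 3+item 4+item 5+item 6: memory 5+8+11+2=26, value 33+9+47+49=138
- item 1+item 2+item 3+item 6: memory 11+7+5+2=25, value 22+33+33+49=137
Best: 162 rps.

162 rps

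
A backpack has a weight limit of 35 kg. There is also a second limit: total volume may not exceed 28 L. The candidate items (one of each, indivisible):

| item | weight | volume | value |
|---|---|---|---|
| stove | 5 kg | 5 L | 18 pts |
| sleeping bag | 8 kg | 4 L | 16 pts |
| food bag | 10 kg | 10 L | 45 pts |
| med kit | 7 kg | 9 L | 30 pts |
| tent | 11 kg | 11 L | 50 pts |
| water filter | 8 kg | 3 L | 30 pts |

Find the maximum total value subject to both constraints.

Feasible sets respecting both limits:
- stove+med kit+tent+water filter: weight 31, volume 28, value 128
- sleeping bag+med kit+tent+water filter: weight 34, volume 27, value 126
- food bag+tent+water filter: weight 29, volume 24, value 125
- stove+food bag+med kit+water filter: weight 30, volume 27, value 123
Best: 128 pts.

128 pts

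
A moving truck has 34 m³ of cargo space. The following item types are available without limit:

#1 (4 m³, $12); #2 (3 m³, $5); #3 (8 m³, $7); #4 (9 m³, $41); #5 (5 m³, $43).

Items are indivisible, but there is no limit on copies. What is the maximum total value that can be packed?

$270

Best value-per-unit is #5 at 43/5; filling with it alone gives 6×43 = 258.
Optimal mix: 1×#1 + 6×#5 → volume 34, value 270.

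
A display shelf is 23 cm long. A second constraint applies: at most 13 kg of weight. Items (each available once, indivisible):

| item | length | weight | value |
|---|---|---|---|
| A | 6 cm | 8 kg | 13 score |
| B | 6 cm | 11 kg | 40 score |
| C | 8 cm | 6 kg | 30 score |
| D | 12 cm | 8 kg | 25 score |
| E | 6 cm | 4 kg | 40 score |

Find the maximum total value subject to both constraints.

70 score

Feasible sets respecting both limits:
- C+E: length 14, weight 10, value 70
- D+E: length 18, weight 12, value 65
- A+E: length 12, weight 12, value 53
Best: 70 score.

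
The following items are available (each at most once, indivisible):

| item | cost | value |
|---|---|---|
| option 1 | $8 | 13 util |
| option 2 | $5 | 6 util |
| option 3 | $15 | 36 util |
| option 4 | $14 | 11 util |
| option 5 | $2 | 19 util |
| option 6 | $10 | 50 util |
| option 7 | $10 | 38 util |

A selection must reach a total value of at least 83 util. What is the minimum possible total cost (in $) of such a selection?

20

Subsets with value ≥ 83, sorted by total cost:
- option 6+option 7: cost 20, value 88
- option 5+option 6+option 7: cost 22, value 107
- option 2+option 6+option 7: cost 25, value 94
- option 1+option 2+option 5+option 6: cost 25, value 88
Minimum cost: 20 $.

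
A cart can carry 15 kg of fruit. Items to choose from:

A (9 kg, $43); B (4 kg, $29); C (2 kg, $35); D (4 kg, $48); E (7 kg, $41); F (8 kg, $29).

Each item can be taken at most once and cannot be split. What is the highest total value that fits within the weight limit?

Check high-value combinations within 15 kg:
- A+C+D: weight 9+2+4=15, value 43+35+48=126
- C+D+E: weight 2+4+7=13, value 35+48+41=124
- B+D+E: weight 4+4+7=15, value 29+48+41=118
Best: $126.

$126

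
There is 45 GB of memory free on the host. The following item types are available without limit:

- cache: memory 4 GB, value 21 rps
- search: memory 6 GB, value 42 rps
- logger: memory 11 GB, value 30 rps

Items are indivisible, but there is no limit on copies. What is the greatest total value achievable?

Best value-per-unit is search at 42/6; filling with it alone gives 7×42 = 294.
Optimal mix: 2×cache + 6×search → memory 44, value 294.

294 rps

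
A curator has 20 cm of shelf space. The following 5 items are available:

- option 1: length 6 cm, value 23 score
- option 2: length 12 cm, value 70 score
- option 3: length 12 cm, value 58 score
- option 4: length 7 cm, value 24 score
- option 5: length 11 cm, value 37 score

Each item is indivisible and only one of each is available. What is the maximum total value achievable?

Check high-value combinations within 20 cm:
- option 2+option 4: length 12+7=19, value 70+24=94
- option 1+option 2: length 6+12=18, value 23+70=93
- option 3+option 4: length 12+7=19, value 58+24=82
Best: 94 score.

94 score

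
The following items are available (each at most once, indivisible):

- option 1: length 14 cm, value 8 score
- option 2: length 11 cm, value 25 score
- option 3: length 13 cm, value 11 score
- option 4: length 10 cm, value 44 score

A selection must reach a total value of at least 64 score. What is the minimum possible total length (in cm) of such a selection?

Subsets with value ≥ 64, sorted by total length:
- option 2+option 4: length 21, value 69
- option 2+option 3+option 4: length 34, value 80
Minimum length: 21 cm.

21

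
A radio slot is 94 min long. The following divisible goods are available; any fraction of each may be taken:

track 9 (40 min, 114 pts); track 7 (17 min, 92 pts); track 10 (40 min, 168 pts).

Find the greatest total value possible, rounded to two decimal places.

Take in order of value per unit:
- track 7 (92/17 per unit): all 17 → value 92, running total 92.00
- track 10 (168/40 per unit): all 40 → value 168, running total 260.00
- track 9 (114/40 per unit): 37 of 40 → value 37×114/40 = 105.4500, running total 365.45
Total 365.45.

365.45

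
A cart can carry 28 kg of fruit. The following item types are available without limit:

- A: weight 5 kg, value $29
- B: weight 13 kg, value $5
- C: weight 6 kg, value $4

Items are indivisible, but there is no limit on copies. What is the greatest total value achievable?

$145

Best value-per-unit is A at 29/5, and filling with it alone uses weight 5×5=25. No mix of the others beats 5×29 = 145.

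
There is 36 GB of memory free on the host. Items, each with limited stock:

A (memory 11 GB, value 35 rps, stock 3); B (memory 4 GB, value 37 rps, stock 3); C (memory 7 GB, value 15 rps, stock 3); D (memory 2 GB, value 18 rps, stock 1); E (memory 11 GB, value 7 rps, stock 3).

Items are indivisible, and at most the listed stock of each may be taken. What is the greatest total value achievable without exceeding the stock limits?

Top feasible selections:
- 2×A + 3×B + 1×D: memory 36, value 199
- 2×A + 3×B: memory 34, value 181
- 1×A + 3×B + 1×C + 1×D: memory 32, value 179
Best: 199 rps.

199 rps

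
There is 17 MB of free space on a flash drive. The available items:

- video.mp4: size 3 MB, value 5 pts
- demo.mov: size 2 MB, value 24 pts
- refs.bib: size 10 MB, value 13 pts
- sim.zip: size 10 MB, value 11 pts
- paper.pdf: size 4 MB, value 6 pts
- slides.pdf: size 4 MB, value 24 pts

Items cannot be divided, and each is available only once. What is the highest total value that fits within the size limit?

61 pts

Check high-value combinations within 17 MB:
- demo.mov+refs.bib+slides.pdf: size 2+10+4=16, value 24+13+24=61
- video.mp4+demo.mov+paper.pdf+slides.pdf: size 3+2+4+4=13, value 5+24+6+24=59
- demo.mov+sim.zip+slides.pdf: size 2+10+4=16, value 24+11+24=59
- demo.mov+paper.pdf+slides.pdf: size 2+4+4=10, value 24+6+24=54
Best: 61 pts.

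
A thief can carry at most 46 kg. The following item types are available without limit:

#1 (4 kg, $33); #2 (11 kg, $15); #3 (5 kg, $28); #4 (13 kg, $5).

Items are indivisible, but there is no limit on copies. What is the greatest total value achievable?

$363

Best value-per-unit is #1 at 33/4, and filling with it alone uses weight 11×4=44. No mix of the others beats 11×33 = 363.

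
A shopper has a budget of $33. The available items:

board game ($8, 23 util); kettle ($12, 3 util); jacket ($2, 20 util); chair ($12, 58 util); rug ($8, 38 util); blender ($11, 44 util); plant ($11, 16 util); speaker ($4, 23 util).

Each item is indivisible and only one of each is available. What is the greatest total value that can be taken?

160 util

Check high-value combinations within $33:
- jacket+chair+rug+blender: cost 2+12+8+11=33, value 20+58+38+44=160
- board game+jacket+rug+blender+speaker: cost 8+2+8+11+4=33, value 23+20+38+44+23=148
- jacket+chair+blender+speaker: cost 2+12+11+4=29, value 20+58+44+23=145
- board game+jacket+chair+blender: cost 8+2+12+11=33, value 23+20+58+44=145
Best: 160 util.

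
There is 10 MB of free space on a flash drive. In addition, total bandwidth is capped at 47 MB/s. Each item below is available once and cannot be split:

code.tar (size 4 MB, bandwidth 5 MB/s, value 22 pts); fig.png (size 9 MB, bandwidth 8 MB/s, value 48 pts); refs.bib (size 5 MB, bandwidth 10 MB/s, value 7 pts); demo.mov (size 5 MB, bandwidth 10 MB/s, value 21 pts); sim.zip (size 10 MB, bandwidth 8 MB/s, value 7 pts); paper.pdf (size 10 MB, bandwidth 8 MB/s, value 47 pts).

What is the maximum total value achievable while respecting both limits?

Feasible sets respecting both limits:
- fig.png: size 9, bandwidth 8, value 48
- paper.pdf: size 10, bandwidth 8, value 47
- code.tar+demo.mov: size 9, bandwidth 15, value 43
Best: 48 pts.

48 pts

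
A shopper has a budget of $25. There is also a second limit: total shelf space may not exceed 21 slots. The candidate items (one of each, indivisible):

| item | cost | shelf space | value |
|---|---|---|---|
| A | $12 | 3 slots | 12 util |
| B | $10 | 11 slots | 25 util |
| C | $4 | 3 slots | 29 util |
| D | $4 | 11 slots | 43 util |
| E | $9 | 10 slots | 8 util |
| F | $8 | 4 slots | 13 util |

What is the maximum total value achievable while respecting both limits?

Feasible sets respecting both limits:
- C+D+F: cost 16, shelf space 18, value 85
- A+C+D: cost 20, shelf space 17, value 84
- C+D: cost 8, shelf space 14, value 72
- A+D+F: cost 24, shelf space 18, value 68
Best: 85 util.

85 util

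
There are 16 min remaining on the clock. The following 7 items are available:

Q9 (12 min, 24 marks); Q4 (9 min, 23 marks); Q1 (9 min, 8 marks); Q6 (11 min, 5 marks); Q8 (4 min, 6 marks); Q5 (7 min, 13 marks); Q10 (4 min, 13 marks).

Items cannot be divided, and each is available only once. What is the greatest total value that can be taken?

This is a 0/1 knapsack; check combinations near the capacity.
- Q9+Q10: time 12+4=16, value 24+13=37
- Q4+Q10: time 9+4=13, value 23+13=36
- Q4+Q5: time 9+7=16, value 23+13=36
Best: 37 marks.

37 marks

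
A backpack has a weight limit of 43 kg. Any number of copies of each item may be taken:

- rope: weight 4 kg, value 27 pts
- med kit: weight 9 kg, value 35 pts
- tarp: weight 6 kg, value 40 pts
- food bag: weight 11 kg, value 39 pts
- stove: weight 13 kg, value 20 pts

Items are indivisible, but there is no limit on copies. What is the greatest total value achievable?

Best value-per-unit is rope at 27/4; filling with it alone gives 10×27 = 270.
Optimal mix: 9×rope + 1×tarp → weight 42, value 283.

283 pts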